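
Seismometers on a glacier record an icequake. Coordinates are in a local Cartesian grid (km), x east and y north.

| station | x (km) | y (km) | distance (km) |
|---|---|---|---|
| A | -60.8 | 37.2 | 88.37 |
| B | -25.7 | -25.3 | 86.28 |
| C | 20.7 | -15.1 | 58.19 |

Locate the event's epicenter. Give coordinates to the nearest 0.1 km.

(27.4, 42.7)

Circle about each station: (x + 60.8)² + (y − 37.2)² = 88.37²; (x + 25.7)² + (y + 25.3)² = 86.28²; (x − 20.7)² + (y + 15.1)² = 58.19².
Subtracting pairs of circle equations eliminates x²+y² and gives linear equations (the radical axes):
70.2 x − 125.0 y = -3414.88
163.0 x − 104.6 y = -0.80
Solving the 2×2 system: x ≈ 27.4, y ≈ 42.7 km.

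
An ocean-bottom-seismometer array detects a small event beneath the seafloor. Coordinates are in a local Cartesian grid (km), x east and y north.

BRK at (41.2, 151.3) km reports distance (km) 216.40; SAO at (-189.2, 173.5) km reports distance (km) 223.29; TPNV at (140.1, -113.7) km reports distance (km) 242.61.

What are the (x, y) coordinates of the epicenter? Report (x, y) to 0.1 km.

Circle about each station: (x − 41.2)² + (y − 151.3)² = 216.40²; (x + 189.2)² + (y − 173.5)² = 223.29²; (x − 140.1)² + (y + 113.7)² = 242.61².
Subtracting pairs of circle equations eliminates x²+y² and gives linear equations (the radical axes):
-460.8 x + 44.4 y = 38280.30
197.8 x − 530.0 y = -4064.08
Solving the 2×2 system: x ≈ -85.4, y ≈ -24.2 km.

(-85.4, -24.2)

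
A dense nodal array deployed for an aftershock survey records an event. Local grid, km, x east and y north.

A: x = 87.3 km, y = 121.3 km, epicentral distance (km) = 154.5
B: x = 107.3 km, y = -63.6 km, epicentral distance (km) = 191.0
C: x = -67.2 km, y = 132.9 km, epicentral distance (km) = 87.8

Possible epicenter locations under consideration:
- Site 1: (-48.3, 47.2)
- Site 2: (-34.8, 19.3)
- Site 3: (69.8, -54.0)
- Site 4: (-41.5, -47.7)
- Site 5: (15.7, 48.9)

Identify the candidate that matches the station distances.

Site 1

For each candidate, compare |candidate − station| to the reported distance:
Site 1: residuals A 0.0, B 0.0, C 0.0 → max 0.0 km
Site 2: residuals A 4.6, B 26.5, C 30.3 → max 30.3 km
Site 3: residuals A 21.7, B 152.3, C 143.9 → max 152.3 km
Site 4: residuals A 58.0, B 41.4, C 94.6 → max 94.6 km
Site 5: residuals A 52.7, B 45.9, C 30.2 → max 52.7 km
Only Site 1 has all residuals ≈ 0.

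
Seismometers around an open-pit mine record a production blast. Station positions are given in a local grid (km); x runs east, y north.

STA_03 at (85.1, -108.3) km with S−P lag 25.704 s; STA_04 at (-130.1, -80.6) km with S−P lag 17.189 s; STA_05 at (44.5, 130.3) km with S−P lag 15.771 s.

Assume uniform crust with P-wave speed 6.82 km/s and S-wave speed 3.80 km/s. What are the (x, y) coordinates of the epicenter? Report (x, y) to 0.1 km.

-66.1 km east, 52.3 km north

Distance from S−P lag: d = Δt · v_P v_S / (v_P − v_S) = Δt · (6.82·3.80)/(6.82−3.80) ≈ 8.5815·Δt.
So d_STA_03 = 220.58, d_STA_04 = 147.51, d_STA_05 = 135.34 km.
Circle about each station: (x − 85.1)² + (y + 108.3)² = 220.58²; (x + 130.1)² + (y + 80.6)² = 147.51²; (x − 44.5)² + (y − 130.3)² = 135.34².
Subtracting the STA_03 equation from the STA_04 and STA_05 equations removes the quadratic terms:
-430.4 x + 55.4 y = 31347.81
-81.2 x + 477.2 y = 30326.06
Solving the 2×2 system: x ≈ -66.1, y ≈ 52.3 km.
Check against STA_03 (with the unrounded x, y): √((x − 85.1)²+(y + 108.3)²) = 220.58 ≈ 220.58 km. ✓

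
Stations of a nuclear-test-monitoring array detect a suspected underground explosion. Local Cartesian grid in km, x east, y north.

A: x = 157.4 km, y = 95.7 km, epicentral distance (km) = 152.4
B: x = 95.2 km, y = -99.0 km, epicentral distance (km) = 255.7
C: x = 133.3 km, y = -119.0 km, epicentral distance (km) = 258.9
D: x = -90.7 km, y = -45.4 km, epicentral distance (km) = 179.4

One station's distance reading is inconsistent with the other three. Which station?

Solve using three stations at a time. Using A, C, D (subtract circle equations pairwise → linear system) gives (x, y) ≈ (5.4, 106.1).
Distances from that point to each station vs reported:
  A: calculated 152.4 vs reported 152.4 → residual 0.0 km
  B: calculated 223.9 vs reported 255.7 → residual 31.8 km
  C: calculated 258.9 vs reported 258.9 → residual 0.0 km
  D: calculated 179.4 vs reported 179.4 → residual 0.0 km
A, C, D are mutually consistent (residuals ≈ 0); B is off by 31.8 km.

B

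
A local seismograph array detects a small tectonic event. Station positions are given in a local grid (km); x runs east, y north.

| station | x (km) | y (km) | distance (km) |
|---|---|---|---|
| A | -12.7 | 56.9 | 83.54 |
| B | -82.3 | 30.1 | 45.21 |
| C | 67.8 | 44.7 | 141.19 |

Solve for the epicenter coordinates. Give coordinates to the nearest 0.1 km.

x ≈ -62.2 km, y ≈ -10.4 km

Circle about each station: (x + 12.7)² + (y − 56.9)² = 83.54²; (x + 82.3)² + (y − 30.1)² = 45.21²; (x − 67.8)² + (y − 44.7)² = 141.19².
Subtracting the A equation from the B and C equations removes the quadratic terms:
-139.2 x − 53.6 y = 9215.39
161.0 x − 24.4 y = -9759.65
Solving the 2×2 system: x ≈ -62.2, y ≈ -10.4 km.
Check against A (with the unrounded x, y): √((x + 12.7)²+(y − 56.9)²) = 83.55 ≈ 83.54 km. ✓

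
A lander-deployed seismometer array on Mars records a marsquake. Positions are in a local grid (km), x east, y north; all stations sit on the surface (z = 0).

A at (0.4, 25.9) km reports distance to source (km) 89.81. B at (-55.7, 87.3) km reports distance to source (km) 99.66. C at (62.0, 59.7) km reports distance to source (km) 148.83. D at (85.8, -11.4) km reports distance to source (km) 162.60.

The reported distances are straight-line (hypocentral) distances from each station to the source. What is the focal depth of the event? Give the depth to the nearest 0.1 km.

Each station gives a sphere (x−x_i)² + (y−y_i)² + z² = d_i² (stations at z=0).
Subtracting the A sphere from B and C: z² cancels, leaving linear equations in x and y:
-112.2 x + 122.8 y = 8186.53
123.2 x + 67.6 y = -7347.41
Solving: x ≈ -64.088, y ≈ 8.110 km (keep extra digits for the depth step; rounded: -64.1, 8.1).
Then from the A sphere: z² = 89.81² − (x − 0.4)² − (y − 25.9)² with x = -64.088, y = 8.110, so z ≈ 59.922 ≈ 59.9 km.

depth ≈ 59.9 km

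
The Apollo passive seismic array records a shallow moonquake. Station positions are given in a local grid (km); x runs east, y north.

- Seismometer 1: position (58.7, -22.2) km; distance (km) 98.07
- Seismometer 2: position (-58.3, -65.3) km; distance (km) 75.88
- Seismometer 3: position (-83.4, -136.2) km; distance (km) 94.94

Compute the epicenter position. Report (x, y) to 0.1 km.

6.3 km east, -105.1 km north

Circle about each station: (x − 58.7)² + (y + 22.2)² = 98.07²; (x + 58.3)² + (y + 65.3)² = 75.88²; (x + 83.4)² + (y + 136.2)² = 94.94².
Subtracting the Seismometer 1 equation from the Seismometer 2 and Seismometer 3 equations removes the quadratic terms:
-234.0 x − 86.2 y = 7584.40
-284.2 x − 228.0 y = 22171.59
Solving the 2×2 system: x ≈ 6.3, y ≈ -105.1 km.
Check against Seismometer 1 (with the unrounded x, y): √((x − 58.7)²+(y + 22.2)²) = 98.07 ≈ 98.07 km. ✓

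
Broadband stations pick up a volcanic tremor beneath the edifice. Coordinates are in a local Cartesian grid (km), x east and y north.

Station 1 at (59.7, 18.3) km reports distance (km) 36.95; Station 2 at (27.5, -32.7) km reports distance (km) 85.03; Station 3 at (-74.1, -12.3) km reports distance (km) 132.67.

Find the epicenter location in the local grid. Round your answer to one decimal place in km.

(42.5, 51.0)

Circle about each station: (x − 59.7)² + (y − 18.3)² = 36.95²; (x − 27.5)² + (y + 32.7)² = 85.03²; (x + 74.1)² + (y + 12.3)² = 132.67².
Subtracting pairs of circle equations eliminates x²+y² and gives linear equations (the radical axes):
-64.4 x − 102.0 y = -7938.24
-267.6 x − 61.2 y = -14492.91
Solving the 2×2 system: x ≈ 42.5, y ≈ 51.0 km.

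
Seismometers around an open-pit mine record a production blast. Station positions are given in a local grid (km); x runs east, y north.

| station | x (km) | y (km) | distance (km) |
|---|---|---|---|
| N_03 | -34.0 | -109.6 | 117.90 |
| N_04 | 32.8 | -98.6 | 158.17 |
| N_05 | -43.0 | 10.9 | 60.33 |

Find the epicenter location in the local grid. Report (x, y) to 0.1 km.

-99.1 km east, -11.3 km north

Circle about each station: (x + 34.0)² + (y + 109.6)² = 117.90²; (x − 32.8)² + (y + 98.6)² = 158.17²; (x + 43.0)² + (y − 10.9)² = 60.33².
Subtracting the N_03 equation from the N_04 and N_05 equations removes the quadratic terms:
133.6 x + 22.0 y = -13487.70
-18.0 x + 241.0 y = -939.65
Solving the 2×2 system: x ≈ -99.1, y ≈ -11.3 km.
Check against N_03 (with the unrounded x, y): √((x + 34.0)²+(y + 109.6)²) = 117.90 ≈ 117.90 km. ✓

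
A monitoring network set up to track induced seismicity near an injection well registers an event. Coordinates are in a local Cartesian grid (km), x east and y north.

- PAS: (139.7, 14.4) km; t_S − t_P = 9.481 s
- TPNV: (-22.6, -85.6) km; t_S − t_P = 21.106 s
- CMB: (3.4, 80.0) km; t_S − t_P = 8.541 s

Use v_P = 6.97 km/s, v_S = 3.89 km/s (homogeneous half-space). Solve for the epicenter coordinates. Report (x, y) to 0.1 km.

(78.0, 70.6)

Distance from S−P lag: d = Δt · v_P v_S / (v_P − v_S) = Δt · (6.97·3.89)/(6.97−3.89) ≈ 8.8030·Δt.
So d_PAS = 83.46, d_TPNV = 185.80, d_CMB = 75.19 km.
Circle about each station: (x − 139.7)² + (y − 14.4)² = 83.46²; (x + 22.6)² + (y + 85.6)² = 185.80²; (x − 3.4)² + (y − 80.0)² = 75.19².
Subtracting pairs of circle equations eliminates x²+y² and gives linear equations (the radical axes):
-324.6 x − 200.0 y = -39441.40
-272.6 x + 131.2 y = -11999.85
Solving the 2×2 system: x ≈ 78.0, y ≈ 70.6 km.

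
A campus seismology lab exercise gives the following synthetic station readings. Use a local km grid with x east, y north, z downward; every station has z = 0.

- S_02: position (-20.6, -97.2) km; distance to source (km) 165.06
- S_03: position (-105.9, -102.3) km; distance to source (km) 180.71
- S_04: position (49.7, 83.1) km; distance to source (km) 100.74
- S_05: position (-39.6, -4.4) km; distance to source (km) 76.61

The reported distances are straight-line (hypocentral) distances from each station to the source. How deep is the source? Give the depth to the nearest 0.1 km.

Each station gives a sphere (x−x_i)² + (y−y_i)² + z² = d_i² (stations at z=0).
Subtracting the S_02 sphere from S_03 and S_04: z² cancels, leaving linear equations in x and y:
-170.6 x − 10.2 y = 6396.60
140.6 x + 360.6 y = 16599.76
Solving: x ≈ -41.208, y ≈ 62.101 km (keep extra digits for the depth step; rounded: -41.2, 62.1).
Then from the S_02 sphere: z² = 165.06² − (x + 20.6)² − (y + 97.2)² with x = -41.208, y = 62.101, so z ≈ 37.991 ≈ 38.0 km.
Check against S_05 (with the unrounded solution): distance 76.60 ≈ 76.61 km. ✓

depth ≈ 38.0 km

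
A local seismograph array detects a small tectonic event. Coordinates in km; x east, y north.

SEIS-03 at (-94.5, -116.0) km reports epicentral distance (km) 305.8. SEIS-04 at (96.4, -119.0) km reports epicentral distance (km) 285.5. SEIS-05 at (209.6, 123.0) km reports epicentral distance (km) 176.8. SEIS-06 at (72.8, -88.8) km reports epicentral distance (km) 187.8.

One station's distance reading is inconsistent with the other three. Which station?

Solve using three stations at a time. Using SEIS-03, SEIS-04, SEIS-05 (subtract circle equations pairwise → linear system) gives (x, y) ≈ (36.8, 160.2).
Distances from that point to each station vs reported:
  SEIS-03: calculated 305.8 vs reported 305.8 → residual 0.0 km
  SEIS-04: calculated 285.5 vs reported 285.5 → residual 0.0 km
  SEIS-05: calculated 176.8 vs reported 176.8 → residual 0.0 km
  SEIS-06: calculated 251.6 vs reported 187.8 → residual 63.8 km
SEIS-03, SEIS-04, SEIS-05 are mutually consistent (residuals ≈ 0); SEIS-06 is off by 63.8 km.

SEIS-06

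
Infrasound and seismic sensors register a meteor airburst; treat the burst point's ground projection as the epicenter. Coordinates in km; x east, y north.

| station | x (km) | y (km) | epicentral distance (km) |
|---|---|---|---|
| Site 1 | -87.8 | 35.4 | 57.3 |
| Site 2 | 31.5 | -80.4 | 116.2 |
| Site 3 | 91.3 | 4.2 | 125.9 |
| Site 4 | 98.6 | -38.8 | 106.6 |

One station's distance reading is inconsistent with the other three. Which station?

Solve using three stations at a time. Using Site 1, Site 2, Site 3 (subtract circle equations pairwise → linear system) gives (x, y) ≈ (-34.1, 15.5).
Distances from that point to each station vs reported:
  Site 1: calculated 57.3 vs reported 57.3 → residual 0.0 km
  Site 2: calculated 116.2 vs reported 116.2 → residual 0.0 km
  Site 3: calculated 125.9 vs reported 125.9 → residual 0.0 km
  Site 4: calculated 143.4 vs reported 106.6 → residual 36.8 km
Site 1, Site 2, Site 3 are mutually consistent (residuals ≈ 0); Site 4 is off by 36.8 km.

Site 4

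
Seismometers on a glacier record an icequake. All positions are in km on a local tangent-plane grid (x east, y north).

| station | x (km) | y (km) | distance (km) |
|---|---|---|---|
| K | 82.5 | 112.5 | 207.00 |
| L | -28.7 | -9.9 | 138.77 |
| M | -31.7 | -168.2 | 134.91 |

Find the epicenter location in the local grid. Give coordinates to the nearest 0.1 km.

(81.3, -94.5)

Circle about each station: (x − 82.5)² + (y − 112.5)² = 207.00²; (x + 28.7)² + (y + 9.9)² = 138.77²; (x + 31.7)² + (y + 168.2)² = 134.91².
Subtracting the K equation from the L and M equations removes the quadratic terms:
-222.4 x − 244.8 y = 5051.09
-228.4 x − 561.4 y = 34481.92
Solving the 2×2 system: x ≈ 81.3, y ≈ -94.5 km.
Check against K (with the unrounded x, y): √((x − 82.5)²+(y − 112.5)²) = 207.00 ≈ 207.00 km. ✓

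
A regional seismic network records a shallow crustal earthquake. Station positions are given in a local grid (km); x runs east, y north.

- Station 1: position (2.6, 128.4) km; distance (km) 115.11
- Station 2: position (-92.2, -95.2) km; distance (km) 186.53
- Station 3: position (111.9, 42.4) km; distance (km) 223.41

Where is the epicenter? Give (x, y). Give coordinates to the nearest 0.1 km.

x ≈ -106.2 km, y ≈ 90.8 km

Circle about each station: (x − 2.6)² + (y − 128.4)² = 115.11²; (x + 92.2)² + (y + 95.2)² = 186.53²; (x − 111.9)² + (y − 42.4)² = 223.41².
Subtracting the Station 1 equation from the Station 2 and Station 3 equations removes the quadratic terms:
-189.6 x − 447.2 y = -20472.57
218.6 x − 172.0 y = -38835.67
Solving the 2×2 system: x ≈ -106.2, y ≈ 90.8 km.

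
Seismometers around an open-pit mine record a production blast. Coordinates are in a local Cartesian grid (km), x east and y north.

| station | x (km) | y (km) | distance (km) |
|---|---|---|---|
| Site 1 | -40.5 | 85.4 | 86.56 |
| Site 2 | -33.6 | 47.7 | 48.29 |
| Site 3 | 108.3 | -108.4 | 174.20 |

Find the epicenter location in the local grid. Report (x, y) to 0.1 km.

Circle about each station: (x + 40.5)² + (y − 85.4)² = 86.56²; (x + 33.6)² + (y − 47.7)² = 48.29²; (x − 108.3)² + (y + 108.4)² = 174.20².
Subtracting pairs of circle equations eliminates x²+y² and gives linear equations (the radical axes):
13.8 x − 75.4 y = -368.45
297.6 x − 387.6 y = -8306.97
Solving the 2×2 system: x ≈ -28.3, y ≈ -0.3 km.

-28.3 km east, -0.3 km north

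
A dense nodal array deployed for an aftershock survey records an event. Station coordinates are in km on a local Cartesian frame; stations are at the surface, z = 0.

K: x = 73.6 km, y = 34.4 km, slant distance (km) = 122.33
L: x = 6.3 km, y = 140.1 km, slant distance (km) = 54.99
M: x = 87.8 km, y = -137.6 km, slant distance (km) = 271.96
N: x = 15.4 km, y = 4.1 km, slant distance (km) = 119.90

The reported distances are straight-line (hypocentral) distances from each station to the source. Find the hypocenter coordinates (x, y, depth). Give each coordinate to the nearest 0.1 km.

x ≈ -9.1 km, y ≈ 112.5 km, depth ≈ 45.0 km

Each station gives a sphere (x−x_i)² + (y−y_i)² + z² = d_i² (stations at z=0).
Subtracting the K sphere from L and M: z² cancels, leaving linear equations in x and y:
-134.6 x + 211.4 y = 25008.11
28.4 x − 344.0 y = -38955.33
Solving: x ≈ -9.123, y ≈ 112.489 km (keep extra digits for the depth step; rounded: -9.1, 112.5).
Then from the K sphere: z² = 122.33² − (x − 73.6)² − (y − 34.4)² with x = -9.123, y = 112.489, so z ≈ 44.985 ≈ 45.0 km.
Check against N (with the unrounded solution): distance 119.89 ≈ 119.90 km. ✓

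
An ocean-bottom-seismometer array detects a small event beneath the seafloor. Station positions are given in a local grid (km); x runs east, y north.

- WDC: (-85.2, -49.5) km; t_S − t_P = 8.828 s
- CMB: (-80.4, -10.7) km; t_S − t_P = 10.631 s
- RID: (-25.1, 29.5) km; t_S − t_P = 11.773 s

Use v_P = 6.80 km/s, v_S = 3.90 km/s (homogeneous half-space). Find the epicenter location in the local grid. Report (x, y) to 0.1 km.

(-9.3, -77.0)

Distance from S−P lag: d = Δt · v_P v_S / (v_P − v_S) = Δt · (6.80·3.90)/(6.80−3.90) ≈ 9.1448·Δt.
So d_WDC = 80.73, d_CMB = 97.22, d_RID = 107.66 km.
Circle about each station: (x + 85.2)² + (y + 49.5)² = 80.73²; (x + 80.4)² + (y + 10.7)² = 97.22²; (x + 25.1)² + (y − 29.5)² = 107.66².
Subtracting pairs of circle equations eliminates x²+y² and gives linear equations (the radical axes):
9.6 x + 77.6 y = -6065.04
120.2 x + 158.0 y = -13282.37
Solving the 2×2 system: x ≈ -9.3, y ≈ -77.0 km.
Check against WDC (with the unrounded x, y): √((x + 85.2)²+(y + 49.5)²) = 80.76 ≈ 80.73 km. ✓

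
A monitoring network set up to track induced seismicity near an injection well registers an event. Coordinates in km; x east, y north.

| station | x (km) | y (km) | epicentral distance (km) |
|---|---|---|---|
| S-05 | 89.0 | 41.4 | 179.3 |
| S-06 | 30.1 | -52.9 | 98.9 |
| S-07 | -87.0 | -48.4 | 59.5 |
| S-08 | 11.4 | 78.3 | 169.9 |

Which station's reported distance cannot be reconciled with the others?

S-06

Solve using three stations at a time. Using S-05, S-07, S-08 (subtract circle equations pairwise → linear system) gives (x, y) ≈ (-39.3, -83.8).
Distances from that point to each station vs reported:
  S-05: calculated 179.3 vs reported 179.3 → residual 0.0 km
  S-06: calculated 76.0 vs reported 98.9 → residual 22.9 km
  S-07: calculated 59.4 vs reported 59.5 → residual 0.1 km
  S-08: calculated 169.9 vs reported 169.9 → residual 0.0 km
S-05, S-07, S-08 are mutually consistent (residuals ≈ 0); S-06 is off by 22.9 km.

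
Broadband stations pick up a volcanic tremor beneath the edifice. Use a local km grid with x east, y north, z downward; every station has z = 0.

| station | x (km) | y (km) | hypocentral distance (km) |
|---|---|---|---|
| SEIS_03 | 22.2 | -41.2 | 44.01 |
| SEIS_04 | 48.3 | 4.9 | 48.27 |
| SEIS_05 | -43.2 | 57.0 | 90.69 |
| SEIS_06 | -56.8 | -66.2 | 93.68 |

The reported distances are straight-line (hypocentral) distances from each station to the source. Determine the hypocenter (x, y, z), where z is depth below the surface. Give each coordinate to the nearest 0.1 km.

Each station gives a sphere (x−x_i)² + (y−y_i)² + z² = d_i² (stations at z=0).
Subtracting the SEIS_03 sphere from SEIS_04 and SEIS_05: z² cancels, leaving linear equations in x and y:
52.2 x + 92.2 y = -226.49
-130.8 x + 196.4 y = -3362.84
Solving: x ≈ 11.903, y ≈ -9.195 km (keep extra digits for the depth step; rounded: 11.9, -9.2).
Then from the SEIS_03 sphere: z² = 44.01² − (x − 22.2)² − (y + 41.2)² with x = 11.903, y = -9.195, so z ≈ 28.400 ≈ 28.4 km.

(11.9, -9.2, 28.4)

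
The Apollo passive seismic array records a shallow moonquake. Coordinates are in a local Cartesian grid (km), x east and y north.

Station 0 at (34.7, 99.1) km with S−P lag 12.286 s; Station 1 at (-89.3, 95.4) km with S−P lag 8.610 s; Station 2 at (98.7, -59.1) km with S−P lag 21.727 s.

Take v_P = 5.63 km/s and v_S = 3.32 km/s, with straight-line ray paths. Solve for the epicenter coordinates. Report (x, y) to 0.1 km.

-45.9 km east, 40.9 km north

Distance from S−P lag: d = Δt · v_P v_S / (v_P − v_S) = Δt · (5.63·3.32)/(5.63−3.32) ≈ 8.0916·Δt.
So d_Station 0 = 99.41, d_Station 1 = 69.67, d_Station 2 = 175.81 km.
Circle about each station: (x − 34.7)² + (y − 99.1)² = 99.41²; (x + 89.3)² + (y − 95.4)² = 69.67²; (x − 98.7)² + (y + 59.1)² = 175.81².
Subtracting pairs of circle equations eliminates x²+y² and gives linear equations (the radical axes):
-248.0 x − 7.4 y = 11079.19
128.0 x − 316.4 y = -18817.21
Solving the 2×2 system: x ≈ -45.9, y ≈ 40.9 km.
Check against Station 0 (with the unrounded x, y): √((x − 34.7)²+(y − 99.1)²) = 99.41 ≈ 99.41 km. ✓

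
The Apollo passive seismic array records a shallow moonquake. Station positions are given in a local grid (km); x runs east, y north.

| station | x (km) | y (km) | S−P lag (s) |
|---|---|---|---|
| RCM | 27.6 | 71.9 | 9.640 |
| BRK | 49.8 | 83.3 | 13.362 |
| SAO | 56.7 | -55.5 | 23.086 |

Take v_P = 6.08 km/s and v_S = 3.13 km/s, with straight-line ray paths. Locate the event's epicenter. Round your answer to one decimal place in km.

x ≈ -33.9 km, y ≈ 62.7 km

Distance from S−P lag: d = Δt · v_P v_S / (v_P − v_S) = Δt · (6.08·3.13)/(6.08−3.13) ≈ 6.4510·Δt.
So d_RCM = 62.19, d_BRK = 86.20, d_SAO = 148.93 km.
Circle about each station: (x − 27.6)² + (y − 71.9)² = 62.19²; (x − 49.8)² + (y − 83.3)² = 86.20²; (x − 56.7)² + (y + 55.5)² = 148.93².
Subtracting the RCM equation from the BRK and SAO equations removes the quadratic terms:
44.4 x + 22.8 y = -75.28
58.2 x − 254.8 y = -17948.78
Solving the 2×2 system: x ≈ -33.9, y ≈ 62.7 km.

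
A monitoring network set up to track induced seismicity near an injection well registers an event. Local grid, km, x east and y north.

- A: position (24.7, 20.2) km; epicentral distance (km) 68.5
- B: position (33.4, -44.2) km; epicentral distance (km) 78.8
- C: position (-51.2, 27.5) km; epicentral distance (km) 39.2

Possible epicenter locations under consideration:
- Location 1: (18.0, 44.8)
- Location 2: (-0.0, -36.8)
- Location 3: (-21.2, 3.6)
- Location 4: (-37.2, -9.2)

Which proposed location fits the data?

For each candidate, compare |candidate − station| to the reported distance:
Location 1: residuals A 43.0, B 11.5, C 32.1 → max 43.0 km
Location 2: residuals A 6.4, B 44.6, C 43.0 → max 44.6 km
Location 3: residuals A 19.7, B 6.2, C 0.8 → max 19.7 km
Location 4: residuals A 0.0, B 0.0, C 0.1 → max 0.1 km
Only Location 4 has all residuals ≈ 0.

Location 4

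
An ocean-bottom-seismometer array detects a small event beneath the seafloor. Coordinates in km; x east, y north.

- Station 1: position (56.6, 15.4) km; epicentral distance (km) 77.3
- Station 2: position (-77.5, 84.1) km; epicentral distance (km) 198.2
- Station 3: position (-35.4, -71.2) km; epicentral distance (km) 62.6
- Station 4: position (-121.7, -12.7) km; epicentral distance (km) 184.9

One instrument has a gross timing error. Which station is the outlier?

Solve using three stations at a time. Using Station 1, Station 2, Station 4 (subtract circle equations pairwise → linear system) gives (x, y) ≈ (56.5, -61.9).
Distances from that point to each station vs reported:
  Station 1: calculated 77.3 vs reported 77.3 → residual 0.0 km
  Station 2: calculated 198.2 vs reported 198.2 → residual 0.0 km
  Station 3: calculated 92.4 vs reported 62.6 → residual 29.8 km
  Station 4: calculated 184.9 vs reported 184.9 → residual 0.0 km
Station 1, Station 2, Station 4 are mutually consistent (residuals ≈ 0); Station 3 is off by 29.8 km.

Station 3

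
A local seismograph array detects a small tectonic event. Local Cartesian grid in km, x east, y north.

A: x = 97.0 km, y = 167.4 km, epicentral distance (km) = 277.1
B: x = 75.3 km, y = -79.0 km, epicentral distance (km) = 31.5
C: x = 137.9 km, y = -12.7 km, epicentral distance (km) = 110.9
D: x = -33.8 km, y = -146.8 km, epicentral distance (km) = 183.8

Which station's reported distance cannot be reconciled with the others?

Solve using three stations at a time. Using A, B, C (subtract circle equations pairwise → linear system) gives (x, y) ≈ (83.6, -109.4).
Distances from that point to each station vs reported:
  A: calculated 277.1 vs reported 277.1 → residual 0.0 km
  B: calculated 31.5 vs reported 31.5 → residual 0.0 km
  C: calculated 110.9 vs reported 110.9 → residual 0.0 km
  D: calculated 123.2 vs reported 183.8 → residual 60.6 km
A, B, C are mutually consistent (residuals ≈ 0); D is off by 60.6 km.

D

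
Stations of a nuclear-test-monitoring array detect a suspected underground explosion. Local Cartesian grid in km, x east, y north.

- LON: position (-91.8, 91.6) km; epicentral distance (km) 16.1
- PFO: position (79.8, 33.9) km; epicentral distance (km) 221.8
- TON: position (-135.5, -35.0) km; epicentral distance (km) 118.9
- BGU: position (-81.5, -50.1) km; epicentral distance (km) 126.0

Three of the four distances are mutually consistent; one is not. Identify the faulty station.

Solve using three stations at a time. Using LON, TON, BGU (subtract circle equations pairwise → linear system) gives (x, y) ≈ (-91.6, 75.5).
Distances from that point to each station vs reported:
  LON: calculated 16.1 vs reported 16.1 → residual 0.0 km
  PFO: calculated 176.4 vs reported 221.8 → residual 45.4 km
  TON: calculated 118.9 vs reported 118.9 → residual 0.0 km
  BGU: calculated 126.0 vs reported 126.0 → residual 0.0 km
LON, TON, BGU are mutually consistent (residuals ≈ 0); PFO is off by 45.4 km.

PFO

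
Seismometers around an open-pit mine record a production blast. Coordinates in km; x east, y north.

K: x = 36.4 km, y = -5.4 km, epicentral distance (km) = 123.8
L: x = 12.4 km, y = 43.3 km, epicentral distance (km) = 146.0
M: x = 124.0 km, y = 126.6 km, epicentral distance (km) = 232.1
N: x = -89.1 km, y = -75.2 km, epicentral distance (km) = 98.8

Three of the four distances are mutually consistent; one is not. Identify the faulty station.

L

Solve using three stations at a time. Using K, M, N (subtract circle equations pairwise → linear system) gives (x, y) ≈ (-84.1, 23.6).
Distances from that point to each station vs reported:
  K: calculated 123.9 vs reported 123.8 → residual 0.1 km
  L: calculated 98.5 vs reported 146.0 → residual 47.5 km
  M: calculated 232.2 vs reported 232.1 → residual 0.1 km
  N: calculated 98.9 vs reported 98.8 → residual 0.1 km
K, M, N are mutually consistent (residuals ≈ 0); L is off by 47.5 km.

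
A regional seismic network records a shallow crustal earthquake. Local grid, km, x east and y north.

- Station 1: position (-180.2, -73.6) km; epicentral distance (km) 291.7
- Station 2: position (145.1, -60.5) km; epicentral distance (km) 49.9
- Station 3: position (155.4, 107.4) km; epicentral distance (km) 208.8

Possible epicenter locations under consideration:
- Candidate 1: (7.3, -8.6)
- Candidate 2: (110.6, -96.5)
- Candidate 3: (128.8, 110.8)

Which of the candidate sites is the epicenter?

Candidate 2

For each candidate, compare |candidate − station| to the reported distance:
Candidate 1: residuals Station 1 93.3, Station 2 97.3, Station 3 20.7 → max 97.3 km
Candidate 2: residuals Station 1 0.0, Station 2 0.0, Station 3 0.0 → max 0.0 km
Candidate 3: residuals Station 1 68.1, Station 2 122.2, Station 3 182.0 → max 182.0 km
Only Candidate 2 has all residuals ≈ 0.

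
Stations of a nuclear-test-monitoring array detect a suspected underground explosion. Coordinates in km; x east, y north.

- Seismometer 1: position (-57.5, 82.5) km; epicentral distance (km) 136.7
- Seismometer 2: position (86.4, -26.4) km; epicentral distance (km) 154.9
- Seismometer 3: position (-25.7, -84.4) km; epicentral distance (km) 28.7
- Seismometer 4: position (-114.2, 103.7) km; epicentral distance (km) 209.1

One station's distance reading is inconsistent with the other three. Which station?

Solve using three stations at a time. Using Seismometer 2, Seismometer 3, Seismometer 4 (subtract circle equations pairwise → linear system) gives (x, y) ≈ (-52.0, -95.9).
Distances from that point to each station vs reported:
  Seismometer 1: calculated 178.5 vs reported 136.7 → residual 41.8 km
  Seismometer 2: calculated 154.9 vs reported 154.9 → residual 0.0 km
  Seismometer 3: calculated 28.7 vs reported 28.7 → residual 0.0 km
  Seismometer 4: calculated 209.1 vs reported 209.1 → residual 0.0 km
Seismometer 2, Seismometer 3, Seismometer 4 are mutually consistent (residuals ≈ 0); Seismometer 1 is off by 41.8 km.

Seismometer 1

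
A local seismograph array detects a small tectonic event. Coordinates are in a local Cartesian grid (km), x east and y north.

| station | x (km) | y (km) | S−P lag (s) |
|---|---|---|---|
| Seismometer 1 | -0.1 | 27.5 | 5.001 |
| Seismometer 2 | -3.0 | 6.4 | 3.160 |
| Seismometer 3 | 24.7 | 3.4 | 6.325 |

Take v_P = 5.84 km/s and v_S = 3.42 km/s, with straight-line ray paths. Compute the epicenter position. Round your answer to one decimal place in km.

Distance from S−P lag: d = Δt · v_P v_S / (v_P − v_S) = Δt · (5.84·3.42)/(5.84−3.42) ≈ 8.2532·Δt.
So d_Seismometer 1 = 41.27, d_Seismometer 2 = 26.08, d_Seismometer 3 = 52.20 km.
Circle about each station: (x + 0.1)² + (y − 27.5)² = 41.27²; (x + 3.0)² + (y − 6.4)² = 26.08²; (x − 24.7)² + (y − 3.4)² = 52.20².
Subtracting pairs of circle equations eliminates x²+y² and gives linear equations (the radical axes):
-5.8 x − 42.2 y = 316.75
49.6 x − 48.2 y = -1156.24
Solving the 2×2 system: x ≈ -27.0, y ≈ -3.8 km.

x ≈ -27.0 km, y ≈ -3.8 km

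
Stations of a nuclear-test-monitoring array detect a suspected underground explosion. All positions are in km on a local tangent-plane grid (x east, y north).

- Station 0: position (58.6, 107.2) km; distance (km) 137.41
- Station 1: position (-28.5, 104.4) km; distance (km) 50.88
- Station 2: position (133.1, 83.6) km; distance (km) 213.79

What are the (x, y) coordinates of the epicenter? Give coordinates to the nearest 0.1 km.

Circle about each station: (x − 58.6)² + (y − 107.2)² = 137.41²; (x + 28.5)² + (y − 104.4)² = 50.88²; (x − 133.1)² + (y − 83.6)² = 213.79².
Subtracting the Station 0 equation from the Station 1 and Station 2 equations removes the quadratic terms:
-174.2 x − 5.6 y = 13078.54
149.0 x − 47.2 y = -17045.89
Solving the 2×2 system: x ≈ -78.7, y ≈ 112.7 km.

-78.7 km east, 112.7 km north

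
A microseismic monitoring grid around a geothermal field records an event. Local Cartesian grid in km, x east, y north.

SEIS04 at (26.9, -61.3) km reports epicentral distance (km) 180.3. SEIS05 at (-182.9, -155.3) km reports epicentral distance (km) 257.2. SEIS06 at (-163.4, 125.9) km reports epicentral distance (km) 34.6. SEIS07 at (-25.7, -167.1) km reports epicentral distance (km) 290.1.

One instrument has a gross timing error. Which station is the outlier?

Solve using three stations at a time. Using SEIS05, SEIS06, SEIS07 (subtract circle equations pairwise → linear system) gives (x, y) ≈ (-142.1, 98.6).
Distances from that point to each station vs reported:
  SEIS04: calculated 232.7 vs reported 180.3 → residual 52.4 km
  SEIS05: calculated 257.2 vs reported 257.2 → residual 0.0 km
  SEIS06: calculated 34.6 vs reported 34.6 → residual 0.0 km
  SEIS07: calculated 290.1 vs reported 290.1 → residual 0.0 km
SEIS05, SEIS06, SEIS07 are mutually consistent (residuals ≈ 0); SEIS04 is off by 52.4 km.

SEIS04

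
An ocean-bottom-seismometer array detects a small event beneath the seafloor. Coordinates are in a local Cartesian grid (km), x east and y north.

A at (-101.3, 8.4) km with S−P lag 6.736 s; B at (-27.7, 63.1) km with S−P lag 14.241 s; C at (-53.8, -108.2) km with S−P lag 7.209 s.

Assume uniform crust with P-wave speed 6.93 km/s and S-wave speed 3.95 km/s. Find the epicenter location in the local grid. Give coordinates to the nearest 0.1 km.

-89.3 km east, -52.3 km north

Distance from S−P lag: d = Δt · v_P v_S / (v_P − v_S) = Δt · (6.93·3.95)/(6.93−3.95) ≈ 9.1857·Δt.
So d_A = 61.88, d_B = 130.81, d_C = 66.22 km.
Circle about each station: (x + 101.3)² + (y − 8.4)² = 61.88²; (x + 27.7)² + (y − 63.1)² = 130.81²; (x + 53.8)² + (y + 108.2)² = 66.22².
Subtracting the A equation from the B and C equations removes the quadratic terms:
147.2 x + 109.4 y = -18865.47
95.0 x − 233.2 y = 3713.48
Solving the 2×2 system: x ≈ -89.3, y ≈ -52.3 km.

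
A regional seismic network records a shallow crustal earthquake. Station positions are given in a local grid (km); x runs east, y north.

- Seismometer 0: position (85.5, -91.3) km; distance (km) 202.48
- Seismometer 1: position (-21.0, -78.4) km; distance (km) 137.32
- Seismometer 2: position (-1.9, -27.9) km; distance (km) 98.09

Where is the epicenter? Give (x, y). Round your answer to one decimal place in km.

(-54.8, 54.7)

Circle about each station: (x − 85.5)² + (y + 91.3)² = 202.48²; (x + 21.0)² + (y + 78.4)² = 137.32²; (x + 1.9)² + (y + 27.9)² = 98.09².
Subtracting the Seismometer 0 equation from the Seismometer 1 and Seismometer 2 equations removes the quadratic terms:
-213.0 x + 25.8 y = 13082.99
-174.8 x + 126.8 y = 16512.58
Solving the 2×2 system: x ≈ -54.8, y ≈ 54.7 km.
Check against Seismometer 0 (with the unrounded x, y): √((x − 85.5)²+(y + 91.3)²) = 202.47 ≈ 202.48 km. ✓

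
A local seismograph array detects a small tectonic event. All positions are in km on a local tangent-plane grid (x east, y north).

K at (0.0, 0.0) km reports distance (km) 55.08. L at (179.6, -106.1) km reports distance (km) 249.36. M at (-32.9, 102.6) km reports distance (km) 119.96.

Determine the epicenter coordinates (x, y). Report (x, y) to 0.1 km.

x ≈ -52.8 km, y ≈ -15.7 km

Circle about each station: x² + y² = 55.08²; (x − 179.6)² + (y + 106.1)² = 249.36²; (x + 32.9)² + (y − 102.6)² = 119.96².
Subtracting the K equation from the L and M equations removes the quadratic terms:
359.2 x − 212.2 y = -15633.23
-65.8 x + 205.2 y = 252.57
Solving the 2×2 system: x ≈ -52.8, y ≈ -15.7 km.
Check against K (with the unrounded x, y): √(x²+y²) = 55.08 ≈ 55.08 km. ✓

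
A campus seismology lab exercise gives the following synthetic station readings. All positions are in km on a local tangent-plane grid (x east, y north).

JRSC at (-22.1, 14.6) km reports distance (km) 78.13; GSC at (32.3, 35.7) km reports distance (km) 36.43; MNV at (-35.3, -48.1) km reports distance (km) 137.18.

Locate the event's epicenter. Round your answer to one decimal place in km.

Circle about each station: (x + 22.1)² + (y − 14.6)² = 78.13²; (x − 32.3)² + (y − 35.7)² = 36.43²; (x + 35.3)² + (y + 48.1)² = 137.18².
Subtracting the JRSC equation from the GSC and MNV equations removes the quadratic terms:
108.8 x + 42.2 y = 6393.36
-26.4 x − 125.4 y = -9855.93
Solving the 2×2 system: x ≈ 30.8, y ≈ 72.1 km.

x ≈ 30.8 km, y ≈ 72.1 km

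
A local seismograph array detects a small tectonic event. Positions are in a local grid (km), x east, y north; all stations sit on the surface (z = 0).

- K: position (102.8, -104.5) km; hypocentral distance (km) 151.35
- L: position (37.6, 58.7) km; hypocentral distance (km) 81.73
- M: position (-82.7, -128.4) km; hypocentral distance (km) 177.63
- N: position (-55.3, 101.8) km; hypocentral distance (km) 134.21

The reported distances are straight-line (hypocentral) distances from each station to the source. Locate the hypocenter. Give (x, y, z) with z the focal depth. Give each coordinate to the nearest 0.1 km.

Each station gives a sphere (x−x_i)² + (y−y_i)² + z² = d_i² (stations at z=0).
Subtracting the K sphere from L and M: z² cancels, leaving linear equations in x and y:
-130.4 x + 326.4 y = -401.61
-371.0 x − 47.8 y = -6807.83
Solving: x ≈ 17.602, y ≈ 5.802 km (keep extra digits for the depth step; rounded: 17.6, 5.8).
Then from the K sphere: z² = 151.35² − (x − 102.8)² − (y + 104.5)² with x = 17.602, y = 5.802, so z ≈ 59.005 ≈ 59.0 km.
Check against N (with the unrounded solution): distance 134.21 ≈ 134.21 km. ✓

x ≈ 17.6 km, y ≈ 5.8 km, depth ≈ 59.0 km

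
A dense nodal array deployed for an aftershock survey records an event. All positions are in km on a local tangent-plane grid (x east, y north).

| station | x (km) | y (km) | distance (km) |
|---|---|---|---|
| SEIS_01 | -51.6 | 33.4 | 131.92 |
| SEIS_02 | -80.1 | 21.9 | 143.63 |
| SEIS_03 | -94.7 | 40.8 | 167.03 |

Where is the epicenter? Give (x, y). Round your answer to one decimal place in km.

Circle about each station: (x + 51.6)² + (y − 33.4)² = 131.92²; (x + 80.1)² + (y − 21.9)² = 143.63²; (x + 94.7)² + (y − 40.8)² = 167.03².
Subtracting pairs of circle equations eliminates x²+y² and gives linear equations (the radical axes):
-57.0 x − 23.0 y = -109.19
-86.2 x + 14.8 y = -3641.52
Solving the 2×2 system: x ≈ 30.2, y ≈ -70.1 km.
Check against SEIS_01 (with the unrounded x, y): √((x + 51.6)²+(y − 33.4)²) = 131.94 ≈ 131.92 km. ✓

(30.2, -70.1)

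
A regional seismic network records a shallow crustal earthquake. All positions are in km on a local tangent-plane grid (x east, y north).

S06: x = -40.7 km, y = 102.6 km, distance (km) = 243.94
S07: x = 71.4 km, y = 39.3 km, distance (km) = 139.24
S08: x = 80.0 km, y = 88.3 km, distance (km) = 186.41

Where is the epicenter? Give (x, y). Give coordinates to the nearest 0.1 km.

99.4 km east, -97.1 km north

Circle about each station: (x + 40.7)² + (y − 102.6)² = 243.94²; (x − 71.4)² + (y − 39.3)² = 139.24²; (x − 80.0)² + (y − 88.3)² = 186.41².
Subtracting pairs of circle equations eliminates x²+y² and gives linear equations (the radical axes):
224.2 x − 126.6 y = 34578.15
241.4 x − 28.6 y = 26771.68
Solving the 2×2 system: x ≈ 99.4, y ≈ -97.1 km.
Check against S06 (with the unrounded x, y): √((x + 40.7)²+(y − 102.6)²) = 243.94 ≈ 243.94 km. ✓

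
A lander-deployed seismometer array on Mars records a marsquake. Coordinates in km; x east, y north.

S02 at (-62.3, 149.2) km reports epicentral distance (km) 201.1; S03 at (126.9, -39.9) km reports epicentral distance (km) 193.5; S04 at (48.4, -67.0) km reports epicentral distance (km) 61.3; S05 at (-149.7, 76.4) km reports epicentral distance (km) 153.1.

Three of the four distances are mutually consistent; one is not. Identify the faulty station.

Solve using three stations at a time. Using S02, S03, S05 (subtract circle equations pairwise → linear system) gives (x, y) ≈ (-66.2, -51.8).
Distances from that point to each station vs reported:
  S02: calculated 201.0 vs reported 201.1 → residual 0.1 km
  S03: calculated 193.4 vs reported 193.5 → residual 0.1 km
  S04: calculated 115.6 vs reported 61.3 → residual 54.3 km
  S05: calculated 153.0 vs reported 153.1 → residual 0.1 km
S02, S03, S05 are mutually consistent (residuals ≈ 0); S04 is off by 54.3 km.

S04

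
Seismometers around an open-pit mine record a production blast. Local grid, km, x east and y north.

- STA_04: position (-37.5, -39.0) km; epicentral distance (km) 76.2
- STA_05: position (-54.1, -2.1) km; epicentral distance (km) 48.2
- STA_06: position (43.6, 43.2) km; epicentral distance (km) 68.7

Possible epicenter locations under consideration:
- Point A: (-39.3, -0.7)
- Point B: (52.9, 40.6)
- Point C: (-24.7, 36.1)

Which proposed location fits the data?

Point C

For each candidate, compare |candidate − station| to the reported distance:
Point A: residuals STA_04 37.9, STA_05 33.3, STA_06 25.1 → max 37.9 km
Point B: residuals STA_04 44.3, STA_05 67.0, STA_06 59.0 → max 67.0 km
Point C: residuals STA_04 0.0, STA_05 0.0, STA_06 0.0 → max 0.0 km
Only Point C has all residuals ≈ 0.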